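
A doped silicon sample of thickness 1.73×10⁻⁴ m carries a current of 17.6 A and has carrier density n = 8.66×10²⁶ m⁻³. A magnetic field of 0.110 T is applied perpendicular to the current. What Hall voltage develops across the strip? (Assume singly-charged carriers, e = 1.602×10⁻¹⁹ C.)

V_H ≈ 8.07×10⁻⁵ V

V_H = IB/(n e t).
V_H = (17.6)(0.110)/((8.66×10²⁶)(1.602×10⁻¹⁹)(1.73×10⁻⁴)) ≈ 8.07×10⁻⁵ V.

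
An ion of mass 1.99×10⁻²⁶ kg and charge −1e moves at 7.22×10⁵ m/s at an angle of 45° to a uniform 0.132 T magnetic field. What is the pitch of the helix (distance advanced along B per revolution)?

p ≈ 3.02 m

v∥ = v cosθ = 7.22×10⁵·cos45° ≈ 5.105×10⁵ m/s.
T = 2πm/(|q|B) = 2π(1.99×10⁻²⁶)/((1.602×10⁻¹⁹)(0.132)) ≈ 5.913×10⁻⁶ s.
pitch = v∥ T = (5.105×10⁵)(5.913×10⁻⁶) ≈ 3.02 m.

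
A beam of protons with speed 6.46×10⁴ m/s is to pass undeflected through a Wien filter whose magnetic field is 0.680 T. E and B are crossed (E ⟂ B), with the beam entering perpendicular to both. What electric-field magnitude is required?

E = 4.39×10⁴ V/m

For straight-line motion qE = qvB, so E = vB.
E = 6.46×10⁴ × 0.680 = 4.39×10⁴ V/m.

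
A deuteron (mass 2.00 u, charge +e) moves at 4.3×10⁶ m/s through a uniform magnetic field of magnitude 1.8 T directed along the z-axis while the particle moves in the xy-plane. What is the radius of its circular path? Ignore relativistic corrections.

The magnetic force provides the centripetal force: |q|vB = mv²/r.
r = mv/(|q|B) = (3.322×10⁻²⁷)(4.3×10⁶)/((1.602×10⁻¹⁹)(1.8)) ≈ 0.050 m.

r ≈ 0.050 m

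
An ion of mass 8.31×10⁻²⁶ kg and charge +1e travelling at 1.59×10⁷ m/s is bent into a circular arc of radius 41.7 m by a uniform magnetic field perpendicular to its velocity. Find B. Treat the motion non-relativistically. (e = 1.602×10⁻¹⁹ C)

B ≈ 0.198 T

From |q|vB = mv²/r, B = mv/(|q|r).
B = (8.31×10⁻²⁶)(1.59×10⁷)/((1.602×10⁻¹⁹)(41.7)) ≈ 0.198 T.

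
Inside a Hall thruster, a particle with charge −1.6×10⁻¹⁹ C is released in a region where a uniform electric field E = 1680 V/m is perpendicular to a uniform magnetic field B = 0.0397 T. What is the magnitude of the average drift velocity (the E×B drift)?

The E×B drift speed is v_d = E/B.
v_d = 1680/0.0397 = 4.23×10⁴ m/s.

v_d ≈ 4.23×10⁴ m/s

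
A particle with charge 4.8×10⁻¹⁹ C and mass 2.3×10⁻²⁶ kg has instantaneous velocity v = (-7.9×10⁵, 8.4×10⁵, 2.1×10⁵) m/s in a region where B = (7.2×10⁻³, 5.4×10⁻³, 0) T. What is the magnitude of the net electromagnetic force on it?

|F| ≈ 5.03×10⁻¹⁵ N

v×B = (-1130, 1510, -1.03×10⁴) N/C.
F = q v×B = (4.8×10⁻¹⁹ C)·(-1130, 1510, -1.03×10⁴) = (-5.44×10⁻¹⁶, 7.26×10⁻¹⁶, -4.95×10⁻¹⁵) N.
|F| = 5.03×10⁻¹⁵ N.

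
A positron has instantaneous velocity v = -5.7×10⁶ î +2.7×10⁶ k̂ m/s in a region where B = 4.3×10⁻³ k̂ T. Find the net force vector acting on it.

v×B = (0, 2.45×10⁴, 0) N/C.
F = q v×B = (1.602×10⁻¹⁹ C)·(0, 2.45×10⁴, 0) = (0, 3.93×10⁻¹⁵, 0) N.

F ≈ (0, 3.93×10⁻¹⁵, 0) N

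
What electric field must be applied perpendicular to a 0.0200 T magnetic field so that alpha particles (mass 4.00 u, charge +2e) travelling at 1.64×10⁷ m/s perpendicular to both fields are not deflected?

For straight-line motion qE = qvB, so E = vB.
E = 1.64×10⁷ × 0.0200 = 3.28×10⁵ V/m.

E = 3.28×10⁵ V/m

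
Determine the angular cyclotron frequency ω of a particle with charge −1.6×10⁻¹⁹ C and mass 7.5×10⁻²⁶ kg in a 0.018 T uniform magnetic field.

ω = |q|B/m.
ω = (1.6×10⁻¹⁹)(0.018)/7.5×10⁻²⁶ ≈ 3.8×10⁴ rad/s.

ω ≈ 3.8×10⁴ rad/s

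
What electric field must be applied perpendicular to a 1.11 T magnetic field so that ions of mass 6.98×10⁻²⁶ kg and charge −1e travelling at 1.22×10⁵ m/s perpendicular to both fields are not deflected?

For straight-line motion qE = qvB, so E = vB.
E = 1.22×10⁵ × 1.11 = 1.35×10⁵ V/m.

E = 1.35×10⁵ V/m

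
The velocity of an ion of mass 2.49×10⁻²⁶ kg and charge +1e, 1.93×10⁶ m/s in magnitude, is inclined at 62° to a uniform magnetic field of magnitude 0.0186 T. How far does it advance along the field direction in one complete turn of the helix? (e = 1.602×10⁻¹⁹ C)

p ≈ 47.6 m

v∥ = v cosθ = 1.93×10⁶·cos62° ≈ 9.061×10⁵ m/s.
T = 2πm/(|q|B) = 2π(2.49×10⁻²⁶)/((1.602×10⁻¹⁹)(0.0186)) ≈ 5.251×10⁻⁵ s.
pitch = v∥ T = (9.061×10⁵)(5.251×10⁻⁵) ≈ 47.6 m.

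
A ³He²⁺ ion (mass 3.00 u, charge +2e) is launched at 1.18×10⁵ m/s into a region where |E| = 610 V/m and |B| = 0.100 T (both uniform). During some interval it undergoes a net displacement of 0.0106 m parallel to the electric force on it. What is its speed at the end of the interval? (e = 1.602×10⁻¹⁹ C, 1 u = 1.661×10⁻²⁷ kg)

B does no work; ΔKE = |q|E d.
½mv_f² = ½mv₀² + |q|Ed = ½(4.983×10⁻²⁷)(1.18×10⁵)² + (3.204×10⁻¹⁹)(610)(0.0106) ≈ 3.469×10⁻¹⁷ J + 2.072×10⁻¹⁸ J ≈ 3.676×10⁻¹⁷ J.
v_f = √(2·3.676×10⁻¹⁷/4.983×10⁻²⁷) ≈ 1.21×10⁵ m/s.

v_f ≈ 1.21×10⁵ m/s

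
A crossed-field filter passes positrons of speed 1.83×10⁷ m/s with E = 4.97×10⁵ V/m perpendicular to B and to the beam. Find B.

B = 0.0272 T

Balance of forces in the selector: qE = qvB ⇒ B = E/v.
B = 4.97×10⁵/1.83×10⁷ = 0.0272 T.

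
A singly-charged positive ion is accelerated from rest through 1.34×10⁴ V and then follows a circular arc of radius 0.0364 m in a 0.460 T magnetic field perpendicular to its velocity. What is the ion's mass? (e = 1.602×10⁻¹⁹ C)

m ≈ 1.68×10⁻²⁷ kg

Combine |q|V = ½mv² and r = mv/(|q|B): eliminate v to get m = qB²r²/(2V).
m = (1.602×10⁻¹⁹)(0.460)²(0.0364)²/(2·1.34×10⁴) ≈ 1.68×10⁻²⁷ kg.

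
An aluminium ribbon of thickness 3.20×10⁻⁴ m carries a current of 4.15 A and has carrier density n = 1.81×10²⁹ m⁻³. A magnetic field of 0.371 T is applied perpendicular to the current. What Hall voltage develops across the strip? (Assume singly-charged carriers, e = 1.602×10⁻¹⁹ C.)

V_H ≈ 1.66×10⁻⁷ V

V_H = IB/(n e t).
V_H = (4.15)(0.371)/((1.81×10²⁹)(1.602×10⁻¹⁹)(3.20×10⁻⁴)) ≈ 1.66×10⁻⁷ V.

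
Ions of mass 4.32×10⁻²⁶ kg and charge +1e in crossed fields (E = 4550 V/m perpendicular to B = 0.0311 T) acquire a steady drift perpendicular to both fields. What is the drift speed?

v_d ≈ 1.46×10⁵ m/s

In crossed fields the guiding centre drifts at v_d = |E×B|/B² = E/B, independent of charge and mass.
v_d = 4550/0.0311 = 1.46×10⁵ m/s.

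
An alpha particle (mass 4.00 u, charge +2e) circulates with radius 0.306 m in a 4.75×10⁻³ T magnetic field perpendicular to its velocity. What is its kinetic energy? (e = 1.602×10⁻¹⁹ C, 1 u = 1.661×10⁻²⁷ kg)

v = |q|Br/m, then KE = ½mv² = (qBr)²/(2m).
v = (3.204×10⁻¹⁹)(4.75×10⁻³)(0.306)/6.644×10⁻²⁷ ≈ 7.009×10⁴ m/s.
KE = ½(6.644×10⁻²⁷)(7.009×10⁴)² ≈ 1.63×10⁻¹⁷ J = 102 eV.

KE ≈ 102 eV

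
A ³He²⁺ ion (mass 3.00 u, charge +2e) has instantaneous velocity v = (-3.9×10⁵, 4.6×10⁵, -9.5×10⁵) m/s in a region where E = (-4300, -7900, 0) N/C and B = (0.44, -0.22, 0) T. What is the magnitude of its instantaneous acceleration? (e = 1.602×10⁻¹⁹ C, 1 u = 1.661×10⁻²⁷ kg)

|a| ≈ 3.15×10¹³ m/s²

v×B = (-2.09×10⁵, -4.18×10⁵, -1.17×10⁵) N/C.
E + v×B = (-2.13×10⁵, -4.26×10⁵, -1.17×10⁵) N/C.
F = q(E + v×B) = (3.204×10⁻¹⁹ C)·(-2.13×10⁵, -4.26×10⁵, -1.17×10⁵) = (-6.83×10⁻¹⁴, -1.36×10⁻¹³, -3.74×10⁻¹⁴) N.
|a| = |F|/m = 1.571×10⁻¹³/4.983×10⁻²⁷ ≈ 3.15×10¹³ m/s².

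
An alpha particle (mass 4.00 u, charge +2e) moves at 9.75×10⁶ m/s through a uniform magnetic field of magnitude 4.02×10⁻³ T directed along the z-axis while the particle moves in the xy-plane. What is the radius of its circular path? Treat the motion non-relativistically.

The magnetic force provides the centripetal force: |q|vB = mv²/r.
r = mv/(|q|B) = (6.644×10⁻²⁷)(9.75×10⁶)/((3.204×10⁻¹⁹)(4.02×10⁻³)) ≈ 50.3 m.

r ≈ 50.3 m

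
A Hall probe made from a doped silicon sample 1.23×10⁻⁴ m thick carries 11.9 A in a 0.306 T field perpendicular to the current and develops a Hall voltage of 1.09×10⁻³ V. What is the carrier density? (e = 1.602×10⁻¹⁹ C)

From V_H = IB/(n e t), n = IB/(V_H e t).
n = (11.9)(0.306)/((1.09×10⁻³)(1.602×10⁻¹⁹)(1.23×10⁻⁴)) ≈ 1.70×10²⁶ m⁻³.

n ≈ 1.70×10²⁶ m⁻³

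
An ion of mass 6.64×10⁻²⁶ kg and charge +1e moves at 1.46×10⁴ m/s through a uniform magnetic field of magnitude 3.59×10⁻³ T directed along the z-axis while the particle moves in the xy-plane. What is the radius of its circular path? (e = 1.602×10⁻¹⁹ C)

r ≈ 1.69 m

The magnetic force provides the centripetal force: |q|vB = mv²/r.
r = mv/(|q|B) = (6.64×10⁻²⁶)(1.46×10⁴)/((1.602×10⁻¹⁹)(3.59×10⁻³)) ≈ 1.69 m.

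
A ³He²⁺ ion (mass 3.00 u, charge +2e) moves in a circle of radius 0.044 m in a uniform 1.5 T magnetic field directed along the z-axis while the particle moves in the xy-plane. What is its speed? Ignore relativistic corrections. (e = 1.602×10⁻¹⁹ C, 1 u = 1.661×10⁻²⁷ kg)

From |q|vB = mv²/r, v = |q|Br/m.
v = (3.204×10⁻¹⁹)(1.5)(0.044)/4.983×10⁻²⁷ ≈ 4.2×10⁶ m/s.

v ≈ 4.2×10⁶ m/s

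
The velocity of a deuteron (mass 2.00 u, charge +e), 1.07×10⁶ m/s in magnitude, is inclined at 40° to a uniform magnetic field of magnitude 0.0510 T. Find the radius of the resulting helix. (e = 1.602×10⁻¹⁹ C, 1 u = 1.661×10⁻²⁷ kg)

r ≈ 0.280 m

v⊥ = v sinθ = 1.07×10⁶·sin40° ≈ 6.878×10⁵ m/s.
r = m v⊥/(|q|B) = (3.322×10⁻²⁷)(6.878×10⁵)/((1.602×10⁻¹⁹)(0.0510)) ≈ 0.280 m.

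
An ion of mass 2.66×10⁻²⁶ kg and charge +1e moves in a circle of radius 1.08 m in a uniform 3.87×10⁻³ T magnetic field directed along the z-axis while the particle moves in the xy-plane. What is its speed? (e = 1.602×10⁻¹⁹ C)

From |q|vB = mv²/r, v = |q|Br/m.
v = (1.602×10⁻¹⁹)(3.87×10⁻³)(1.08)/2.66×10⁻²⁶ ≈ 2.52×10⁴ m/s.

v ≈ 2.52×10⁴ m/s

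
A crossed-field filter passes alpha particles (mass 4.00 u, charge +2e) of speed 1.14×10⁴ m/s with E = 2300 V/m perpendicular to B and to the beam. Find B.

Balance of forces in the selector: qE = qvB ⇒ B = E/v.
B = 2300/1.14×10⁴ = 0.202 T.

B = 0.202 T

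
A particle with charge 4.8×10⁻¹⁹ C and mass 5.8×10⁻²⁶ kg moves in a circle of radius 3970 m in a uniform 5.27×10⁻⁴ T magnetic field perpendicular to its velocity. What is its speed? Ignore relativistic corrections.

v ≈ 1.73×10⁷ m/s

From |q|vB = mv²/r, v = |q|Br/m.
v = (4.8×10⁻¹⁹)(5.27×10⁻⁴)(3970)/5.8×10⁻²⁶ ≈ 1.73×10⁷ m/s.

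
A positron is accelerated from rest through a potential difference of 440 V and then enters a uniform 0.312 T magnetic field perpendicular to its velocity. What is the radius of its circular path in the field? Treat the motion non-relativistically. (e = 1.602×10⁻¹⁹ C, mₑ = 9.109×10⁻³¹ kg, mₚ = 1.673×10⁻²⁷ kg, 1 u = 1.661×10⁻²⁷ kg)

Acceleration: |q|V = ½mv² ⇒ v = √(2|q|V/m) = √(2·1.602×10⁻¹⁹·440/9.109×10⁻³¹) ≈ 1.244×10⁷ m/s.
In the field: r = mv/(|q|B) = (9.109×10⁻³¹)(1.244×10⁷)/((1.602×10⁻¹⁹)(0.312)) ≈ 2.27×10⁻⁴ m.

r ≈ 2.27×10⁻⁴ m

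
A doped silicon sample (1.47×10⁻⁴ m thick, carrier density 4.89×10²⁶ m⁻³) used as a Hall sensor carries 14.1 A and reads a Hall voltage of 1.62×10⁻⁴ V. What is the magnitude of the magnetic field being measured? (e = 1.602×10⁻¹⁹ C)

B ≈ 0.132 T

From V_H = IB/(n e t), B = V_H n e t / I.
B = (1.62×10⁻⁴)(4.89×10²⁶)(1.602×10⁻¹⁹)(1.47×10⁻⁴)/14.1 ≈ 0.132 T.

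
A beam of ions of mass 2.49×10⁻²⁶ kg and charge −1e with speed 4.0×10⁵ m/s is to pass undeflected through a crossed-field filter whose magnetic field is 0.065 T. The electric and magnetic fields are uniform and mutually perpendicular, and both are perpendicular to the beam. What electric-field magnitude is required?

For straight-line motion qE = qvB, so E = vB.
E = 4.0×10⁵ × 0.065 = 2.6×10⁴ V/m.

E = 2.6×10⁴ V/m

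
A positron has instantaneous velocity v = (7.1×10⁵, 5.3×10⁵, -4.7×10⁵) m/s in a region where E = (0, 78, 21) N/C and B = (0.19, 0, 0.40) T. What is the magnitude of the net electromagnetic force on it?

v×B = (2.12×10⁵, -3.73×10⁵, -1.01×10⁵) N/C.
E + v×B = (2.12×10⁵, -3.73×10⁵, -1.01×10⁵) N/C.
F = q(E + v×B) = (1.602×10⁻¹⁹ C)·(2.12×10⁵, -3.73×10⁵, -1.01×10⁵) = (3.40×10⁻¹⁴, -5.98×10⁻¹⁴, -1.61×10⁻¹⁴) N.
|F| = 7.06×10⁻¹⁴ N.

|F| ≈ 7.06×10⁻¹⁴ N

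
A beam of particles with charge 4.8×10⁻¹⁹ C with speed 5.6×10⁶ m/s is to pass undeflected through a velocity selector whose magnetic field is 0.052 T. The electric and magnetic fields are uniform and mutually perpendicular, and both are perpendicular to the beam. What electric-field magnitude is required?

E = 2.9×10⁵ V/m

For straight-line motion qE = qvB, so E = vB.
E = 5.6×10⁶ × 0.052 = 2.9×10⁵ V/m.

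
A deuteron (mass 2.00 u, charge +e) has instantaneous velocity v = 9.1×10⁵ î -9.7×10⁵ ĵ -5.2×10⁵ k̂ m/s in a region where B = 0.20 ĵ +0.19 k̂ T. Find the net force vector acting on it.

F ≈ (-1.29×10⁻¹⁴, -2.77×10⁻¹⁴, 2.92×10⁻¹⁴) N

v×B = (-8.03×10⁴, -1.73×10⁵, 1.82×10⁵) N/C.
F = q v×B = (1.602×10⁻¹⁹ C)·(-8.03×10⁴, -1.73×10⁵, 1.82×10⁵) = (-1.29×10⁻¹⁴, -2.77×10⁻¹⁴, 2.92×10⁻¹⁴) N.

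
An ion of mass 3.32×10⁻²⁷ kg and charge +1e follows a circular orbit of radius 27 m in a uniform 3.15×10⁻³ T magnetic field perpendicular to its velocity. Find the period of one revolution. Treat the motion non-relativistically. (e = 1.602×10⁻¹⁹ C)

T ≈ 4.13×10⁻⁵ s

The cyclotron period depends only on m, q, B: T = 2πm/(|q|B).
T = 2π(3.32×10⁻²⁷)/((1.602×10⁻¹⁹)(3.15×10⁻³)) ≈ 4.13×10⁻⁵ s.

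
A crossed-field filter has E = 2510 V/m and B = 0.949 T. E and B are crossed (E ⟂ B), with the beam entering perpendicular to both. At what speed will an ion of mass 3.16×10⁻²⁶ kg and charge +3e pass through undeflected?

v = 2640 m/s

Zero net Lorentz force requires |qE| = |q v×B|, i.e. E = vB.
v = E/B = 2510/0.949 = 2640 m/s.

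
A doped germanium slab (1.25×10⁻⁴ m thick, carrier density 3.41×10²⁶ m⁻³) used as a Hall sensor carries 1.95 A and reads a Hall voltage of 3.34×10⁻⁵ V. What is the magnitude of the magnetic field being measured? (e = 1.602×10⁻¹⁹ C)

B ≈ 0.117 T

From V_H = IB/(n e t), B = V_H n e t / I.
B = (3.34×10⁻⁵)(3.41×10²⁶)(1.602×10⁻¹⁹)(1.25×10⁻⁴)/1.95 ≈ 0.117 T.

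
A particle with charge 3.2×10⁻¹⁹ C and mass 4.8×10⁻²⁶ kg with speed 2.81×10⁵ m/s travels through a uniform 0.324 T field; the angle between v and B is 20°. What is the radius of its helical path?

r ≈ 0.0445 m

v⊥ = v sinθ = 2.81×10⁵·sin20° ≈ 9.611×10⁴ m/s.
r = m v⊥/(|q|B) = (4.8×10⁻²⁶)(9.611×10⁴)/((3.2×10⁻¹⁹)(0.324)) ≈ 0.0445 m.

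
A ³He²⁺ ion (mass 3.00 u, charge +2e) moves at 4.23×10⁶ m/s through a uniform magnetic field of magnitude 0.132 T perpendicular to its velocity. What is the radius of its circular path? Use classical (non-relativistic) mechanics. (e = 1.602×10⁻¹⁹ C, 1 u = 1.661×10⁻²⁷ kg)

r ≈ 0.498 m

The magnetic force provides the centripetal force: |q|vB = mv²/r.
r = mv/(|q|B) = (4.983×10⁻²⁷)(4.23×10⁶)/((3.204×10⁻¹⁹)(0.132)) ≈ 0.498 m.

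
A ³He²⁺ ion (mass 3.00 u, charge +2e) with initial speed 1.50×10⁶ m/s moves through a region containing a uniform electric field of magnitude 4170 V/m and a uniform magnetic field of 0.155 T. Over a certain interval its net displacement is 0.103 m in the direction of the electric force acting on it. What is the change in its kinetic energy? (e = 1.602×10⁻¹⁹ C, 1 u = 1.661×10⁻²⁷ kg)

ΔKE ≈ 1.38×10⁻¹⁶ J

The magnetic force is always ⟂ v and does no work; only the electric force changes KE.
ΔKE = F_E · d = |q|E d = (3.204×10⁻¹⁹)(4170)(0.103) ≈ 1.38×10⁻¹⁶ J.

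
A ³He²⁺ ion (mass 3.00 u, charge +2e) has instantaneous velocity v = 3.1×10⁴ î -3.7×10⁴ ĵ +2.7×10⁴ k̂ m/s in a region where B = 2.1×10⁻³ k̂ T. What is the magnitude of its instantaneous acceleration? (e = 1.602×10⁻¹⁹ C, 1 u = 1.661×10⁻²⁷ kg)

v×B = (-77.7, -65.1, 0) N/C.
F = q v×B = (3.204×10⁻¹⁹ C)·(-77.7, -65.1, 0) = (-2.49×10⁻¹⁷, -2.09×10⁻¹⁷, 0) N.
|a| = |F|/m = 3.248×10⁻¹⁷/4.983×10⁻²⁷ ≈ 6.52×10⁹ m/s².

|a| ≈ 6.52×10⁹ m/s²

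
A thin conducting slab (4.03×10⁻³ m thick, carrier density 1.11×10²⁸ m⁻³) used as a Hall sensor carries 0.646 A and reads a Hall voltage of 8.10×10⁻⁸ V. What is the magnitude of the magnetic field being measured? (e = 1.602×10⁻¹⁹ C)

From V_H = IB/(n e t), B = V_H n e t / I.
B = (8.10×10⁻⁸)(1.11×10²⁸)(1.602×10⁻¹⁹)(4.03×10⁻³)/0.646 ≈ 0.899 T.

B ≈ 0.899 T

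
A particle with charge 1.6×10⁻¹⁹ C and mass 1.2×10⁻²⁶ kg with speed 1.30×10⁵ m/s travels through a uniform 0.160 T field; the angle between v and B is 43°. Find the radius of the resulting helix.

v⊥ = v sinθ = 1.30×10⁵·sin43° ≈ 8.866×10⁴ m/s.
r = m v⊥/(|q|B) = (1.2×10⁻²⁶)(8.866×10⁴)/((1.6×10⁻¹⁹)(0.160)) ≈ 0.0416 m.

r ≈ 0.0416 m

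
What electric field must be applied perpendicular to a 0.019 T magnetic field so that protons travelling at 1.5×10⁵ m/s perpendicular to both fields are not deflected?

E = 2800 V/m

For straight-line motion qE = qvB, so E = vB.
E = 1.5×10⁵ × 0.019 = 2800 V/m.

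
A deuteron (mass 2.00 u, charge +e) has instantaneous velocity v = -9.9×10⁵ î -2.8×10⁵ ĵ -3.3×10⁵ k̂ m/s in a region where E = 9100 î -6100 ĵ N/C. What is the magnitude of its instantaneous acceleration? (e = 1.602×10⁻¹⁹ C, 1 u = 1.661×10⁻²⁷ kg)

Only an electric field acts, so F = qE = (1.602×10⁻¹⁹ C)·(9100, -6100, 0) = (1.46×10⁻¹⁵, -9.77×10⁻¹⁶, 0) N.
|a| = |F|/m = 1.755×10⁻¹⁵/3.322×10⁻²⁷ ≈ 5.28×10¹¹ m/s².

|a| ≈ 5.28×10¹¹ m/s²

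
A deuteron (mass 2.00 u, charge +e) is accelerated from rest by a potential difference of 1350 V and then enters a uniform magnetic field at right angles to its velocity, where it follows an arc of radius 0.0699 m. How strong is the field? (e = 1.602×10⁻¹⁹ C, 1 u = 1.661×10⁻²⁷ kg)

B ≈ 0.107 T

v = √(2|q|V/m) = √(2·1.602×10⁻¹⁹·1350/3.322×10⁻²⁷) ≈ 3.608×10⁵ m/s.
B = mv/(|q|r) = (3.322×10⁻²⁷)(3.608×10⁵)/((1.602×10⁻¹⁹)(0.0699)) ≈ 0.107 T.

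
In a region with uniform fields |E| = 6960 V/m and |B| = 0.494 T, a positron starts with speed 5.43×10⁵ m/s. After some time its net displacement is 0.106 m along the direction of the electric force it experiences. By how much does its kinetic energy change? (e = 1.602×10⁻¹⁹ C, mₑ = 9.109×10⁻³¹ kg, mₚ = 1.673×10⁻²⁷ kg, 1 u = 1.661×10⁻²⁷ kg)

The magnetic force is always ⟂ v and does no work; only the electric force changes KE.
ΔKE = F_E · d = |q|E d = (1.602×10⁻¹⁹)(6960)(0.106) ≈ 1.18×10⁻¹⁶ J.

ΔKE ≈ 1.18×10⁻¹⁶ J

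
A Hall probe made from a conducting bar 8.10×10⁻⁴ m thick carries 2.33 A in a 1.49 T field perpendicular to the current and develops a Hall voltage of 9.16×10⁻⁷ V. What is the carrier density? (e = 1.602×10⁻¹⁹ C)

n ≈ 2.92×10²⁸ m⁻³

From V_H = IB/(n e t), n = IB/(V_H e t).
n = (2.33)(1.49)/((9.16×10⁻⁷)(1.602×10⁻¹⁹)(8.10×10⁻⁴)) ≈ 2.92×10²⁸ m⁻³.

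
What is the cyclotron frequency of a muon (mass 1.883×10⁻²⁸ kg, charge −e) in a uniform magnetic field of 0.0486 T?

f ≈ 6.58×10⁶ Hz

f = |q|B/(2πm).
f = (1.602×10⁻¹⁹)(0.0486)/(2π·1.883×10⁻²⁸) ≈ 6.58×10⁶ Hz.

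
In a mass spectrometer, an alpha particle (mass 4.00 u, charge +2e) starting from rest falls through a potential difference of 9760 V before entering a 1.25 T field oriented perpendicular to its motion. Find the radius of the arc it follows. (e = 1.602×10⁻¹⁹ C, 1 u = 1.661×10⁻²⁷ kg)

Acceleration: |q|V = ½mv² ⇒ v = √(2|q|V/m) = √(2·3.204×10⁻¹⁹·9760/6.644×10⁻²⁷) ≈ 9.702×10⁵ m/s.
In the field: r = mv/(|q|B) = (6.644×10⁻²⁷)(9.702×10⁵)/((3.204×10⁻¹⁹)(1.25)) ≈ 0.0161 m.

r ≈ 0.0161 m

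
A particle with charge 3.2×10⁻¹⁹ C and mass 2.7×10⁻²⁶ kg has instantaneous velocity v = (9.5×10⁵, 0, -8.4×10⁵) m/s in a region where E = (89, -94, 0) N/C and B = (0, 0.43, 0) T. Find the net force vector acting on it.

F ≈ (1.16×10⁻¹³, -3.01×10⁻¹⁷, 1.31×10⁻¹³) N

v×B = (3.61×10⁵, 0, 4.08×10⁵) N/C.
E + v×B = (3.61×10⁵, -94.0, 4.08×10⁵) N/C.
F = q(E + v×B) = (3.2×10⁻¹⁹ C)·(3.61×10⁵, -94.0, 4.08×10⁵) = (1.16×10⁻¹³, -3.01×10⁻¹⁷, 1.31×10⁻¹³) N.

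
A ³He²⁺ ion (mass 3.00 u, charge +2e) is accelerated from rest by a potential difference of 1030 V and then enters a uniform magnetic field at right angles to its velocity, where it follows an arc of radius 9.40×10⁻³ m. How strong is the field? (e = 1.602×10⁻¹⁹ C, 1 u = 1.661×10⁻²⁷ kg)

B ≈ 0.602 T

v = √(2|q|V/m) = √(2·3.204×10⁻¹⁹·1030/4.983×10⁻²⁷) ≈ 3.639×10⁵ m/s.
B = mv/(|q|r) = (4.983×10⁻²⁷)(3.639×10⁵)/((3.204×10⁻¹⁹)(9.40×10⁻³)) ≈ 0.602 T.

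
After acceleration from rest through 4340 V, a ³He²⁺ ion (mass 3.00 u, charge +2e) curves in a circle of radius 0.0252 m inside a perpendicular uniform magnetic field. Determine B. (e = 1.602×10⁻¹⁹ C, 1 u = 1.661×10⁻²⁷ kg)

B ≈ 0.461 T

v = √(2|q|V/m) = √(2·3.204×10⁻¹⁹·4340/4.983×10⁻²⁷) ≈ 7.471×10⁵ m/s.
B = mv/(|q|r) = (4.983×10⁻²⁷)(7.471×10⁵)/((3.204×10⁻¹⁹)(0.0252)) ≈ 0.461 T.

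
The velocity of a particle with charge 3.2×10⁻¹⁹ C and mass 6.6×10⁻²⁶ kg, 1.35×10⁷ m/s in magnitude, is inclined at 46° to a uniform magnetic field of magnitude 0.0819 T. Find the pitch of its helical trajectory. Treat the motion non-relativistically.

p ≈ 148 m

v∥ = v cosθ = 1.35×10⁷·cos46° ≈ 9.378×10⁶ m/s.
T = 2πm/(|q|B) = 2π(6.6×10⁻²⁶)/((3.2×10⁻¹⁹)(0.0819)) ≈ 1.582×10⁻⁵ s.
pitch = v∥ T = (9.378×10⁶)(1.582×10⁻⁵) ≈ 148 m.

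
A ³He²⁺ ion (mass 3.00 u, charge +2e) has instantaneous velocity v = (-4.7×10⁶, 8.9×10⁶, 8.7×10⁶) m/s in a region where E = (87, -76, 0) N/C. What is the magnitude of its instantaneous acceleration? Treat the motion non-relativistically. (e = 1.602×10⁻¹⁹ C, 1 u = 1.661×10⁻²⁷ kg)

|a| ≈ 7.43×10⁹ m/s²

Only an electric field acts, so F = qE = (3.204×10⁻¹⁹ C)·(87.0, -76.0, 0) = (2.79×10⁻¹⁷, -2.44×10⁻¹⁷, 0) N.
|a| = |F|/m = 3.701×10⁻¹⁷/4.983×10⁻²⁷ ≈ 7.43×10⁹ m/s².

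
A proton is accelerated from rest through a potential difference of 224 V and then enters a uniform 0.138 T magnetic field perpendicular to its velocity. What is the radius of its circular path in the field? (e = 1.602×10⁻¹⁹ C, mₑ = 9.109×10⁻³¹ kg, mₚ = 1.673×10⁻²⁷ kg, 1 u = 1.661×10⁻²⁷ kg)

r ≈ 0.0157 m

Acceleration: |q|V = ½mv² ⇒ v = √(2|q|V/m) = √(2·1.602×10⁻¹⁹·224/1.673×10⁻²⁷) ≈ 2.071×10⁵ m/s.
In the field: r = mv/(|q|B) = (1.673×10⁻²⁷)(2.071×10⁵)/((1.602×10⁻¹⁹)(0.138)) ≈ 0.0157 m.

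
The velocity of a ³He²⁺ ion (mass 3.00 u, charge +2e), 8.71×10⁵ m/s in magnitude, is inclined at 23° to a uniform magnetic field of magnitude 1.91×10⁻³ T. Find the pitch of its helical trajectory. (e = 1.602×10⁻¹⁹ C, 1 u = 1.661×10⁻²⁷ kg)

v∥ = v cosθ = 8.71×10⁵·cos23° ≈ 8.018×10⁵ m/s.
T = 2πm/(|q|B) = 2π(4.983×10⁻²⁷)/((3.204×10⁻¹⁹)(1.91×10⁻³)) ≈ 5.116×10⁻⁵ s.
pitch = v∥ T = (8.018×10⁵)(5.116×10⁻⁵) ≈ 41.0 m.

p ≈ 41.0 m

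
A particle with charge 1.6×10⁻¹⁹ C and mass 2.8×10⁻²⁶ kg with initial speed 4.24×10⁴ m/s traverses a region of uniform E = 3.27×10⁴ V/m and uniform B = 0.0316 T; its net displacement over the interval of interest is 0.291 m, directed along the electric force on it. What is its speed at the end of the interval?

B does no work; ΔKE = |q|E d.
½mv_f² = ½mv₀² + |q|Ed = ½(2.8×10⁻²⁶)(4.24×10⁴)² + (1.6×10⁻¹⁹)(3.27×10⁴)(0.291) ≈ 2.517×10⁻¹⁷ J + 1.523×10⁻¹⁵ J ≈ 1.548×10⁻¹⁵ J.
v_f = √(2·1.548×10⁻¹⁵/2.8×10⁻²⁶) ≈ 3.32×10⁵ m/s.

v_f ≈ 3.32×10⁵ m/s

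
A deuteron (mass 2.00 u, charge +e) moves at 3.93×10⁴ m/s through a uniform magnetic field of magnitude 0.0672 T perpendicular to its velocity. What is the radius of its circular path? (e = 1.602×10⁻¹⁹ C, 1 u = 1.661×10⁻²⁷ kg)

The magnetic force provides the centripetal force: |q|vB = mv²/r.
r = mv/(|q|B) = (3.322×10⁻²⁷)(3.93×10⁴)/((1.602×10⁻¹⁹)(0.0672)) ≈ 0.0121 m.

r ≈ 0.0121 m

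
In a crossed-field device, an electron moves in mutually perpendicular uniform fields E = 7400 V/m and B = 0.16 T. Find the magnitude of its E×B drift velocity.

The E×B drift speed is v_d = E/B.
v_d = 7400/0.16 = 4.6×10⁴ m/s.

v_d ≈ 4.6×10⁴ m/s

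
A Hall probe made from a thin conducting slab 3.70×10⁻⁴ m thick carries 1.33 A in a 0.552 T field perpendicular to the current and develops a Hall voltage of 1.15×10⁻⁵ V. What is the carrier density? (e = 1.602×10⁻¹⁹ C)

From V_H = IB/(n e t), n = IB/(V_H e t).
n = (1.33)(0.552)/((1.15×10⁻⁵)(1.602×10⁻¹⁹)(3.70×10⁻⁴)) ≈ 1.08×10²⁷ m⁻³.

n ≈ 1.08×10²⁷ m⁻³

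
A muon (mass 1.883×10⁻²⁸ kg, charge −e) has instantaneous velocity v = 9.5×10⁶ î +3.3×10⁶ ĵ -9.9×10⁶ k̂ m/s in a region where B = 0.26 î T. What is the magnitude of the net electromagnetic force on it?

|F| ≈ 4.35×10⁻¹³ N

v×B = (0, -2.57×10⁶, -8.58×10⁵) N/C.
F = q v×B = (−1.602×10⁻¹⁹ C)·(0, -2.57×10⁶, -8.58×10⁵) = (0, 4.12×10⁻¹³, 1.37×10⁻¹³) N.
|F| = 4.35×10⁻¹³ N.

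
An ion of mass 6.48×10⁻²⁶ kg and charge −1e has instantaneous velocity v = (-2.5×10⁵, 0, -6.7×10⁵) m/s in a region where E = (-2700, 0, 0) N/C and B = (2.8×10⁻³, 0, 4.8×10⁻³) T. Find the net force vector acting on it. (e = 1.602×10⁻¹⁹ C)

v×B = (0, -676, 0) N/C.
E + v×B = (-2700, -676, 0) N/C.
F = q(E + v×B) = (−1.602×10⁻¹⁹ C)·(-2700, -676, 0) = (4.33×10⁻¹⁶, 1.08×10⁻¹⁶, 0) N.

F ≈ (4.33×10⁻¹⁶, 1.08×10⁻¹⁶, 0) N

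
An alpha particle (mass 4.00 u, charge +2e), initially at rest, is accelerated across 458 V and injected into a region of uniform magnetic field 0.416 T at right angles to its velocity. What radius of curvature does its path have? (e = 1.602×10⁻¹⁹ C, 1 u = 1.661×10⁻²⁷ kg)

Acceleration: |q|V = ½mv² ⇒ v = √(2|q|V/m) = √(2·3.204×10⁻¹⁹·458/6.644×10⁻²⁷) ≈ 2.102×10⁵ m/s.
In the field: r = mv/(|q|B) = (6.644×10⁻²⁷)(2.102×10⁵)/((3.204×10⁻¹⁹)(0.416)) ≈ 0.0105 m.

r ≈ 0.0105 m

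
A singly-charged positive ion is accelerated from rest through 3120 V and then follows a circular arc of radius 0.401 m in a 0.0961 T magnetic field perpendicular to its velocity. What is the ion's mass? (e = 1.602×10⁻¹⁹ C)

Combine |q|V = ½mv² and r = mv/(|q|B): eliminate v to get m = qB²r²/(2V).
m = (1.602×10⁻¹⁹)(0.0961)²(0.401)²/(2·3120) ≈ 3.81×10⁻²⁶ kg.

m ≈ 3.81×10⁻²⁶ kg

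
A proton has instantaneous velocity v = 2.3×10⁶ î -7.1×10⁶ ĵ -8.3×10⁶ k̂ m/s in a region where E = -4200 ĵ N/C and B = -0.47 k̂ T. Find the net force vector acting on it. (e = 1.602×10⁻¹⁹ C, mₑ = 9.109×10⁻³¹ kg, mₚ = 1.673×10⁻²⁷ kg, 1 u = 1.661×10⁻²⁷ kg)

F ≈ (5.35×10⁻¹³, 1.73×10⁻¹³, 0) N

v×B = (3.34×10⁶, 1.08×10⁶, 0) N/C.
E + v×B = (3.34×10⁶, 1.08×10⁶, 0) N/C.
F = q(E + v×B) = (1.602×10⁻¹⁹ C)·(3.34×10⁶, 1.08×10⁶, 0) = (5.35×10⁻¹³, 1.73×10⁻¹³, 0) N.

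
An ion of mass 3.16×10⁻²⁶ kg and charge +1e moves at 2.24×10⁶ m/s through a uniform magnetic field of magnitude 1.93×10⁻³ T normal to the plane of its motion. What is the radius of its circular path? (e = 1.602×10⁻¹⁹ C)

r ≈ 229 m

The magnetic force provides the centripetal force: |q|vB = mv²/r.
r = mv/(|q|B) = (3.16×10⁻²⁶)(2.24×10⁶)/((1.602×10⁻¹⁹)(1.93×10⁻³)) ≈ 229 m.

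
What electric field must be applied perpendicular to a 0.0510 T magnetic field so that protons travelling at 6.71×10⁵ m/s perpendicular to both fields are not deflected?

E = 3.42×10⁴ V/m

For straight-line motion qE = qvB, so E = vB.
E = 6.71×10⁵ × 0.0510 = 3.42×10⁴ V/m.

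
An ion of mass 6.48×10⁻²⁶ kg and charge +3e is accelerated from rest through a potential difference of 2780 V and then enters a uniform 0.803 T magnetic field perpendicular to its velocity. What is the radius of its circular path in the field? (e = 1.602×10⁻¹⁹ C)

Acceleration: |q|V = ½mv² ⇒ v = √(2|q|V/m) = √(2·4.806×10⁻¹⁹·2780/6.48×10⁻²⁶) ≈ 2.031×10⁵ m/s.
In the field: r = mv/(|q|B) = (6.48×10⁻²⁶)(2.031×10⁵)/((4.806×10⁻¹⁹)(0.803)) ≈ 0.0341 m.

r ≈ 0.0341 m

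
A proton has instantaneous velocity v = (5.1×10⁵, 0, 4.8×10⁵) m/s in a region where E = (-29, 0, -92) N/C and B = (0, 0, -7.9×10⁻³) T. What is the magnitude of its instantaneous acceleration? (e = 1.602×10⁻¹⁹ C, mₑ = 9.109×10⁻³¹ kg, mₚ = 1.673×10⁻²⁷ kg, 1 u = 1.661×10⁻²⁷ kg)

|a| ≈ 3.86×10¹¹ m/s²

v×B = (0, 4030, 0) N/C.
E + v×B = (-29.0, 4030, -92.0) N/C.
F = q(E + v×B) = (1.602×10⁻¹⁹ C)·(-29.0, 4030, -92.0) = (-4.65×10⁻¹⁸, 6.45×10⁻¹⁶, -1.47×10⁻¹⁷) N.
|a| = |F|/m = 6.456×10⁻¹⁶/1.673×10⁻²⁷ ≈ 3.86×10¹¹ m/s².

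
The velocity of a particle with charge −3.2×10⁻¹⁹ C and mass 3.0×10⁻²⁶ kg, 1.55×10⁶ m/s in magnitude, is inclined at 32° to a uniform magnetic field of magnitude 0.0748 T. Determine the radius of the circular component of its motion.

v⊥ = v sinθ = 1.55×10⁶·sin32° ≈ 8.214×10⁵ m/s.
r = m v⊥/(|q|B) = (3.0×10⁻²⁶)(8.214×10⁵)/((3.2×10⁻¹⁹)(0.0748)) ≈ 1.03 m.

r ≈ 1.03 m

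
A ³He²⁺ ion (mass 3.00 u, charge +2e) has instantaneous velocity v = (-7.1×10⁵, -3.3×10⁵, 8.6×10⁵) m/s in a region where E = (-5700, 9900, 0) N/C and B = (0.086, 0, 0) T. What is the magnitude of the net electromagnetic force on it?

|F| ≈ 2.84×10⁻¹⁴ N

v×B = (0, 7.40×10⁴, 2.84×10⁴) N/C.
E + v×B = (-5700, 8.39×10⁴, 2.84×10⁴) N/C.
F = q(E + v×B) = (3.204×10⁻¹⁹ C)·(-5700, 8.39×10⁴, 2.84×10⁴) = (-1.83×10⁻¹⁵, 2.69×10⁻¹⁴, 9.09×10⁻¹⁵) N.
|F| = 2.84×10⁻¹⁴ N.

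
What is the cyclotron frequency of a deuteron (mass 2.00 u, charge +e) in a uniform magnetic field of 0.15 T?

f ≈ 1.2×10⁶ Hz

f = |q|B/(2πm).
f = (1.602×10⁻¹⁹)(0.15)/(2π·3.322×10⁻²⁷) ≈ 1.2×10⁶ Hz.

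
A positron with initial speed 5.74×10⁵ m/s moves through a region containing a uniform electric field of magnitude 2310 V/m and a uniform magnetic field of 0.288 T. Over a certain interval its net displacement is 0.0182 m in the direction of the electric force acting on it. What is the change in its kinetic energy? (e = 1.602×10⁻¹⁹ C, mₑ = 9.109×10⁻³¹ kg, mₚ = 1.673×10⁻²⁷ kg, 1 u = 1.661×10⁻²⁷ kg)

ΔKE ≈ 6.74×10⁻¹⁸ J

The magnetic force is always ⟂ v and does no work; only the electric force changes KE.
ΔKE = F_E · d = |q|E d = (1.602×10⁻¹⁹)(2310)(0.0182) ≈ 6.74×10⁻¹⁸ J.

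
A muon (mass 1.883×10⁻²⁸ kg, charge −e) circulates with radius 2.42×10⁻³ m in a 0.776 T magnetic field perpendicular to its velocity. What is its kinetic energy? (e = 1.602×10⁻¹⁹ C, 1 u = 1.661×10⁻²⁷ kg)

KE ≈ 1500 eV

v = |q|Br/m, then KE = ½mv² = (qBr)²/(2m).
v = (1.602×10⁻¹⁹)(0.776)(2.42×10⁻³)/1.883×10⁻²⁸ ≈ 1.598×10⁶ m/s.
KE = ½(1.883×10⁻²⁸)(1.598×10⁶)² ≈ 2.40×10⁻¹⁶ J = 1500 eV.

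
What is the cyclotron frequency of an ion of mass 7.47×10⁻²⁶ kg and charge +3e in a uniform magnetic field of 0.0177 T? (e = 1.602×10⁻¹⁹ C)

f = |q|B/(2πm).
f = (4.806×10⁻¹⁹)(0.0177)/(2π·7.47×10⁻²⁶) ≈ 1.81×10⁴ Hz.

f ≈ 1.81×10⁴ Hz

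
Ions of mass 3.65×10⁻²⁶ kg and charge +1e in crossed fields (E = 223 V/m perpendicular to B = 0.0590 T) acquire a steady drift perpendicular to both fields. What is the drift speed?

In crossed fields the guiding centre drifts at v_d = |E×B|/B² = E/B, independent of charge and mass.
v_d = 223/0.0590 = 3780 m/s.

v_d ≈ 3780 m/s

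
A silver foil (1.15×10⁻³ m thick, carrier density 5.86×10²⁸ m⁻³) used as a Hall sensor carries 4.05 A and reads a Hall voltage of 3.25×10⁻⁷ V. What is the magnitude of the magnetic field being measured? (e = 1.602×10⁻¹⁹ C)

From V_H = IB/(n e t), B = V_H n e t / I.
B = (3.25×10⁻⁷)(5.86×10²⁸)(1.602×10⁻¹⁹)(1.15×10⁻³)/4.05 ≈ 0.866 T.

B ≈ 0.866 T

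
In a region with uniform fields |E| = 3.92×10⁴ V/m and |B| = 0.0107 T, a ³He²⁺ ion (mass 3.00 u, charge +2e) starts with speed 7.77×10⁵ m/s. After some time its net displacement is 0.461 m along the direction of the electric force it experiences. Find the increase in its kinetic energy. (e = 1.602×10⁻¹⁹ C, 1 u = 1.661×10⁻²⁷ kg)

ΔKE ≈ 5.79×10⁻¹⁵ J

The magnetic force is always ⟂ v and does no work; only the electric force changes KE.
ΔKE = F_E · d = |q|E d = (3.204×10⁻¹⁹)(3.92×10⁴)(0.461) ≈ 5.79×10⁻¹⁵ J.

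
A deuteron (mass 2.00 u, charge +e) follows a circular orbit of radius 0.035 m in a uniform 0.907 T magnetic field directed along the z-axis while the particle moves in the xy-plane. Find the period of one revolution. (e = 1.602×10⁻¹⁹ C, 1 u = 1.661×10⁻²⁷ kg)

The cyclotron period depends only on m, q, B: T = 2πm/(|q|B).
T = 2π(3.322×10⁻²⁷)/((1.602×10⁻¹⁹)(0.907)) ≈ 1.44×10⁻⁷ s.

T ≈ 1.44×10⁻⁷ s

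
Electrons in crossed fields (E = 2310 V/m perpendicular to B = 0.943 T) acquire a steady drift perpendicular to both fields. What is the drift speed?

v_d ≈ 2450 m/s

The E×B drift speed is v_d = E/B.
v_d = 2310/0.943 = 2450 m/s.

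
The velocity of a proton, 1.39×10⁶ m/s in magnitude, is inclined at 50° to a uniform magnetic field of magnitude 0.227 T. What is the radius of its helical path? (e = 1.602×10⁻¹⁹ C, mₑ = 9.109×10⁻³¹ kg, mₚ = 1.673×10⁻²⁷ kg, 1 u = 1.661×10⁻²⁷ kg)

r ≈ 0.0490 m

v⊥ = v sinθ = 1.39×10⁶·sin50° ≈ 1.065×10⁶ m/s.
r = m v⊥/(|q|B) = (1.673×10⁻²⁷)(1.065×10⁶)/((1.602×10⁻¹⁹)(0.227)) ≈ 0.0490 m.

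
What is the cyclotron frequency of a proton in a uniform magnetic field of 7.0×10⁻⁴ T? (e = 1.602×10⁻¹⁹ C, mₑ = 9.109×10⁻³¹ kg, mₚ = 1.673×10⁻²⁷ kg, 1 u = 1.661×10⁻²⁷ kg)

f ≈ 1.1×10⁴ Hz

f = |q|B/(2πm).
f = (1.602×10⁻¹⁹)(7.0×10⁻⁴)/(2π·1.673×10⁻²⁷) ≈ 1.1×10⁴ Hz.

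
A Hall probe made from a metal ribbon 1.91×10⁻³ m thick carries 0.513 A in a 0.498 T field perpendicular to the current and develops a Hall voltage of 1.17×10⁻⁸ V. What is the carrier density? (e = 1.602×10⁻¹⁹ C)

n ≈ 7.14×10²⁸ m⁻³

From V_H = IB/(n e t), n = IB/(V_H e t).
n = (0.513)(0.498)/((1.17×10⁻⁸)(1.602×10⁻¹⁹)(1.91×10⁻³)) ≈ 7.14×10²⁸ m⁻³.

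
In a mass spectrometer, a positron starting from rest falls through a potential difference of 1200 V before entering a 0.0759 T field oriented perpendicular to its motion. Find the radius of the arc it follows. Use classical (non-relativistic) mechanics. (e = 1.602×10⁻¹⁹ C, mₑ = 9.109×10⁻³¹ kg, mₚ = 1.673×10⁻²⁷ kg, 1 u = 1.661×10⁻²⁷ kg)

r ≈ 1.54×10⁻³ m

Acceleration: |q|V = ½mv² ⇒ v = √(2|q|V/m) = √(2·1.602×10⁻¹⁹·1200/9.109×10⁻³¹) ≈ 2.054×10⁷ m/s.
In the field: r = mv/(|q|B) = (9.109×10⁻³¹)(2.054×10⁷)/((1.602×10⁻¹⁹)(0.0759)) ≈ 1.54×10⁻³ m.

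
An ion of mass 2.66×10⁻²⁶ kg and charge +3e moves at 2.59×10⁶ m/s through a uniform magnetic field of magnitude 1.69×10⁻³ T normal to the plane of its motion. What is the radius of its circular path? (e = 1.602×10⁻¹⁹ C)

The magnetic force provides the centripetal force: |q|vB = mv²/r.
r = mv/(|q|B) = (2.66×10⁻²⁶)(2.59×10⁶)/((4.806×10⁻¹⁹)(1.69×10⁻³)) ≈ 84.8 m.

r ≈ 84.8 m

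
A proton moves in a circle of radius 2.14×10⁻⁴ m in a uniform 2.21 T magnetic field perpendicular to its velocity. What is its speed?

From |q|vB = mv²/r, v = |q|Br/m.
v = (1.602×10⁻¹⁹)(2.21)(2.14×10⁻⁴)/1.673×10⁻²⁷ ≈ 4.53×10⁴ m/s.

v ≈ 4.53×10⁴ m/s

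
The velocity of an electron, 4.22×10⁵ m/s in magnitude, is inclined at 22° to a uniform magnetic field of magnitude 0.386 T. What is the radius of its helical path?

r ≈ 2.33×10⁻⁶ m

v⊥ = v sinθ = 4.22×10⁵·sin22° ≈ 1.581×10⁵ m/s.
r = m v⊥/(|q|B) = (9.109×10⁻³¹)(1.581×10⁵)/((1.602×10⁻¹⁹)(0.386)) ≈ 2.33×10⁻⁶ m.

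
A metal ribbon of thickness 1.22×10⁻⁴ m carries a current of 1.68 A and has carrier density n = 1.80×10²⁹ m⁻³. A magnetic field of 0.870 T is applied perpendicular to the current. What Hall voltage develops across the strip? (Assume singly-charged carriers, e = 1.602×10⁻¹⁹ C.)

V_H ≈ 4.15×10⁻⁷ V

V_H = IB/(n e t).
V_H = (1.68)(0.870)/((1.80×10²⁹)(1.602×10⁻¹⁹)(1.22×10⁻⁴)) ≈ 4.15×10⁻⁷ V.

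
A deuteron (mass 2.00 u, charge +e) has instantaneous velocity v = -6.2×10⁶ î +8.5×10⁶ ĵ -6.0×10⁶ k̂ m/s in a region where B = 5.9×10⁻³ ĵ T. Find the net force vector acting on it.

v×B = (3.54×10⁴, 0, -3.66×10⁴) N/C.
F = q v×B = (1.602×10⁻¹⁹ C)·(3.54×10⁴, 0, -3.66×10⁴) = (5.67×10⁻¹⁵, 0, -5.86×10⁻¹⁵) N.

F ≈ (5.67×10⁻¹⁵, 0, -5.86×10⁻¹⁵) N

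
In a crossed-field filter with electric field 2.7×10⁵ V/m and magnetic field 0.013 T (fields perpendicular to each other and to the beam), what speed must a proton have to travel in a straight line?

Straight-line motion ⇒ electric and magnetic forces cancel, so E = vB.
v = E/B = 2.7×10⁵/0.013 = 2.1×10⁷ m/s.
The result is independent of the particle's charge and mass.

v = 2.1×10⁷ m/s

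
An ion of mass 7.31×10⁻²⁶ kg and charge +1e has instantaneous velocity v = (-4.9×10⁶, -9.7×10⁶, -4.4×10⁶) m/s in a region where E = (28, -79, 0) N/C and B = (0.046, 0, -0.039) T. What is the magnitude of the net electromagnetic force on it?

|F| ≈ 1.13×10⁻¹³ N

v×B = (3.78×10⁵, -3.94×10⁵, 4.46×10⁵) N/C.
E + v×B = (3.78×10⁵, -3.94×10⁵, 4.46×10⁵) N/C.
F = q(E + v×B) = (1.602×10⁻¹⁹ C)·(3.78×10⁵, -3.94×10⁵, 4.46×10⁵) = (6.06×10⁻¹⁴, -6.31×10⁻¹⁴, 7.15×10⁻¹⁴) N.
|F| = 1.13×10⁻¹³ N.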